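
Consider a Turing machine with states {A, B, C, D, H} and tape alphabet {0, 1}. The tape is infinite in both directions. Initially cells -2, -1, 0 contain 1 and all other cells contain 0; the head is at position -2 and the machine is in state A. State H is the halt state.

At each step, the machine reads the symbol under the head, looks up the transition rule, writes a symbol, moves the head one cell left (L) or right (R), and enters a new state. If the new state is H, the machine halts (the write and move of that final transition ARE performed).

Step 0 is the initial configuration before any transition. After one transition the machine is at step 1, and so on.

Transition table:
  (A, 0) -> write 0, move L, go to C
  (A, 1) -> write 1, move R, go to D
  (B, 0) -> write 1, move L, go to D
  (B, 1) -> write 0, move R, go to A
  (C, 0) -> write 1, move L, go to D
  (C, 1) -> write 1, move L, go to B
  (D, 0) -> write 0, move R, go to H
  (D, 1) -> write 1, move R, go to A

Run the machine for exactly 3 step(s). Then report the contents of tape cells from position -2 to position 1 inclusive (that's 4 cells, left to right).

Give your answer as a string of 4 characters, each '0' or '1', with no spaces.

Step 1: in state A at pos -2, read 1 -> (A,1)->write 1,move R,goto D. Now: state=D, head=-1, tape[-3..1]=01110 (head:   ^)
Step 2: in state D at pos -1, read 1 -> (D,1)->write 1,move R,goto A. Now: state=A, head=0, tape[-3..1]=01110 (head:    ^)
Step 3: in state A at pos 0, read 1 -> (A,1)->write 1,move R,goto D. Now: state=D, head=1, tape[-3..2]=011100 (head:     ^)

Answer: 1110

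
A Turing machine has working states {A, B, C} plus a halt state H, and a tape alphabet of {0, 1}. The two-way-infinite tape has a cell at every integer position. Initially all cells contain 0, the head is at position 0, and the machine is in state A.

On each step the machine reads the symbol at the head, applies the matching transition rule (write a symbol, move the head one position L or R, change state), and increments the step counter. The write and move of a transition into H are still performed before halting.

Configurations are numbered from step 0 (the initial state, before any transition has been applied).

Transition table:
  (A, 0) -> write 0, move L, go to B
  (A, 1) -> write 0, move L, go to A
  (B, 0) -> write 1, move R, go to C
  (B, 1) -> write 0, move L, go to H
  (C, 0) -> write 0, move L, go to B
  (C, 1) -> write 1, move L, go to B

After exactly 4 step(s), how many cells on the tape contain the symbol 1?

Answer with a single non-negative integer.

Step 1: in state A at pos 0, read 0 -> (A,0)->write 0,move L,goto B. Now: state=B, head=-1, tape[-2..1]=0000 (head:  ^)
Step 2: in state B at pos -1, read 0 -> (B,0)->write 1,move R,goto C. Now: state=C, head=0, tape[-2..1]=0100 (head:   ^)
Step 3: in state C at pos 0, read 0 -> (C,0)->write 0,move L,goto B. Now: state=B, head=-1, tape[-2..1]=0100 (head:  ^)
Step 4: in state B at pos -1, read 1 -> (B,1)->write 0,move L,goto H. Now: state=H, head=-2, tape[-3..1]=00000 (head:  ^)
No cell contains 1 after step 4 -> 0 cell(s)

Answer: 0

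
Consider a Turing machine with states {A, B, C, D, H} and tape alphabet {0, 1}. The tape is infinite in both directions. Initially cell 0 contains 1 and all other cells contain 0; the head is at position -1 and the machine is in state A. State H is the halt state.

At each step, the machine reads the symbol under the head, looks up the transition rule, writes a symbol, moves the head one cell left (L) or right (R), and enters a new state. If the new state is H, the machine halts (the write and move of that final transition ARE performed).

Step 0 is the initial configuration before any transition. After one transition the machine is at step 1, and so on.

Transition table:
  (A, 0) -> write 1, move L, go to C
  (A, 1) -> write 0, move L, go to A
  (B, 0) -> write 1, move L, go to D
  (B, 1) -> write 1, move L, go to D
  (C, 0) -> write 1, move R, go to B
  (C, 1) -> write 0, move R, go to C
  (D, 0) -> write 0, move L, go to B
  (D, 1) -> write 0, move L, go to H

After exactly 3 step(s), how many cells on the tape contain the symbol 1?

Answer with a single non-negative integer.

Answer: 3

Derivation:
Step 1: in state A at pos -1, read 0 -> (A,0)->write 1,move L,goto C. Now: state=C, head=-2, tape[-3..1]=00110 (head:  ^)
Step 2: in state C at pos -2, read 0 -> (C,0)->write 1,move R,goto B. Now: state=B, head=-1, tape[-3..1]=01110 (head:   ^)
Step 3: in state B at pos -1, read 1 -> (B,1)->write 1,move L,goto D. Now: state=D, head=-2, tape[-3..1]=01110 (head:  ^)
Cells containing 1 after step 3: {-2, -1, 0} -> 3 cell(s)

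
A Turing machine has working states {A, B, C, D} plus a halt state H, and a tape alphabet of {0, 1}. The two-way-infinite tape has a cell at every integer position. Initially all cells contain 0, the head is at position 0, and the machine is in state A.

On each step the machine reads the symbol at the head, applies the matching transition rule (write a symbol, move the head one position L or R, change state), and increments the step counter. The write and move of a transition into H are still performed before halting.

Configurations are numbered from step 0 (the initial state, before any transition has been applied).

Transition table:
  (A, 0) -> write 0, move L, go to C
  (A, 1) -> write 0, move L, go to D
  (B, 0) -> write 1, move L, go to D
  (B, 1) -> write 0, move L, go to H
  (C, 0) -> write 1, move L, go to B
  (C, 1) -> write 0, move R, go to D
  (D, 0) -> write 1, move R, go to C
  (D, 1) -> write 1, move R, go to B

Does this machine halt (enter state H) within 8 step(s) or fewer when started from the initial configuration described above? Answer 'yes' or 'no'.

Answer: no

Derivation:
Step 1: in state A at pos 0, read 0 -> (A,0)->write 0,move L,goto C. Now: state=C, head=-1, tape[-2..1]=0000 (head:  ^)
Step 2: in state C at pos -1, read 0 -> (C,0)->write 1,move L,goto B. Now: state=B, head=-2, tape[-3..1]=00100 (head:  ^)
Step 3: in state B at pos -2, read 0 -> (B,0)->write 1,move L,goto D. Now: state=D, head=-3, tape[-4..1]=001100 (head:  ^)
Step 4: in state D at pos -3, read 0 -> (D,0)->write 1,move R,goto C. Now: state=C, head=-2, tape[-4..1]=011100 (head:   ^)
Step 5: in state C at pos -2, read 1 -> (C,1)->write 0,move R,goto D. Now: state=D, head=-1, tape[-4..1]=010100 (head:    ^)
Step 6: in state D at pos -1, read 1 -> (D,1)->write 1,move R,goto B. Now: state=B, head=0, tape[-4..1]=010100 (head:     ^)
Step 7: in state B at pos 0, read 0 -> (B,0)->write 1,move L,goto D. Now: state=D, head=-1, tape[-4..1]=010110 (head:    ^)
Step 8: in state D at pos -1, read 1 -> (D,1)->write 1,move R,goto B. Now: state=B, head=0, tape[-4..1]=010110 (head:     ^)
After 8 step(s): state = B (not H) -> not halted within 8 -> no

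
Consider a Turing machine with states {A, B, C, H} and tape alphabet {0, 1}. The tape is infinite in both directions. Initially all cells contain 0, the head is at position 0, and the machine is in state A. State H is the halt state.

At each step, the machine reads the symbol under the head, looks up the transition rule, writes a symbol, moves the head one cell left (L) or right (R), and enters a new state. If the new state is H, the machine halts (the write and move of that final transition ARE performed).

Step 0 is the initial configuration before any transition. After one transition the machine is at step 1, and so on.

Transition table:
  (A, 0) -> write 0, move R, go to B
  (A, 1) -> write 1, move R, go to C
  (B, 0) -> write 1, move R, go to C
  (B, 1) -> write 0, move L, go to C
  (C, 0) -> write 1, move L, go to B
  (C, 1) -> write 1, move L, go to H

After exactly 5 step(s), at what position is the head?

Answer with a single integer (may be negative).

Answer: -1

Derivation:
Step 1: in state A at pos 0, read 0 -> (A,0)->write 0,move R,goto B. Now: state=B, head=1, tape[-1..2]=0000 (head:   ^)
Step 2: in state B at pos 1, read 0 -> (B,0)->write 1,move R,goto C. Now: state=C, head=2, tape[-1..3]=00100 (head:    ^)
Step 3: in state C at pos 2, read 0 -> (C,0)->write 1,move L,goto B. Now: state=B, head=1, tape[-1..3]=00110 (head:   ^)
Step 4: in state B at pos 1, read 1 -> (B,1)->write 0,move L,goto C. Now: state=C, head=0, tape[-1..3]=00010 (head:  ^)
Step 5: in state C at pos 0, read 0 -> (C,0)->write 1,move L,goto B. Now: state=B, head=-1, tape[-2..3]=001010 (head:  ^)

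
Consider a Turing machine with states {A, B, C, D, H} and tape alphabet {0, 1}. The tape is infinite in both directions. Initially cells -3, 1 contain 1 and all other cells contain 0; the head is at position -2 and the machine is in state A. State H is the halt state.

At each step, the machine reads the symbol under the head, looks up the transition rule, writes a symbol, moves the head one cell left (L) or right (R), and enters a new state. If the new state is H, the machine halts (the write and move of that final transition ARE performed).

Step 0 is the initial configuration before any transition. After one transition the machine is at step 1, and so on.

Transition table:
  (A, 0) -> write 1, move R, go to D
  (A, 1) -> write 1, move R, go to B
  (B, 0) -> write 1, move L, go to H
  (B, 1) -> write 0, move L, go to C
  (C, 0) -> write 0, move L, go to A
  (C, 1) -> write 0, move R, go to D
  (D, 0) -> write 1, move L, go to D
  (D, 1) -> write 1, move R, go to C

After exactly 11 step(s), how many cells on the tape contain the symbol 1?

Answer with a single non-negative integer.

Answer: 4

Derivation:
Step 1: in state A at pos -2, read 0 -> (A,0)->write 1,move R,goto D. Now: state=D, head=-1, tape[-4..2]=0110010 (head:    ^)
Step 2: in state D at pos -1, read 0 -> (D,0)->write 1,move L,goto D. Now: state=D, head=-2, tape[-4..2]=0111010 (head:   ^)
Step 3: in state D at pos -2, read 1 -> (D,1)->write 1,move R,goto C. Now: state=C, head=-1, tape[-4..2]=0111010 (head:    ^)
Step 4: in state C at pos -1, read 1 -> (C,1)->write 0,move R,goto D. Now: state=D, head=0, tape[-4..2]=0110010 (head:     ^)
Step 5: in state D at pos 0, read 0 -> (D,0)->write 1,move L,goto D. Now: state=D, head=-1, tape[-4..2]=0110110 (head:    ^)
Step 6: in state D at pos -1, read 0 -> (D,0)->write 1,move L,goto D. Now: state=D, head=-2, tape[-4..2]=0111110 (head:   ^)
Step 7: in state D at pos -2, read 1 -> (D,1)->write 1,move R,goto C. Now: state=C, head=-1, tape[-4..2]=0111110 (head:    ^)
Step 8: in state C at pos -1, read 1 -> (C,1)->write 0,move R,goto D. Now: state=D, head=0, tape[-4..2]=0110110 (head:     ^)
Step 9: in state D at pos 0, read 1 -> (D,1)->write 1,move R,goto C. Now: state=C, head=1, tape[-4..2]=0110110 (head:      ^)
Step 10: in state C at pos 1, read 1 -> (C,1)->write 0,move R,goto D. Now: state=D, head=2, tape[-4..3]=01101000 (head:       ^)
Step 11: in state D at pos 2, read 0 -> (D,0)->write 1,move L,goto D. Now: state=D, head=1, tape[-4..3]=01101010 (head:      ^)
Cells containing 1 after step 11: {-3, -2, 0, 2} -> 4 cell(s)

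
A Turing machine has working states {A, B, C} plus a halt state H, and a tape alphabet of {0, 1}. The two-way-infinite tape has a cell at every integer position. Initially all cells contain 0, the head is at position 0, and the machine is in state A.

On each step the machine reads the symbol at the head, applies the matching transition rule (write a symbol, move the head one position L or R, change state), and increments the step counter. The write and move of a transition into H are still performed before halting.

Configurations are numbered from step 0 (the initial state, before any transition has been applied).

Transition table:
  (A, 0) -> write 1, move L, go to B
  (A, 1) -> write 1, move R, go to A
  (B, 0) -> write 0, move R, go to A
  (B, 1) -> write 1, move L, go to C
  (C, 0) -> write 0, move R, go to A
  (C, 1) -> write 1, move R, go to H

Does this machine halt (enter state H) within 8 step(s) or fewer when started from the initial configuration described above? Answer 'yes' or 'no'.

Step 1: in state A at pos 0, read 0 -> (A,0)->write 1,move L,goto B. Now: state=B, head=-1, tape[-2..1]=0010 (head:  ^)
Step 2: in state B at pos -1, read 0 -> (B,0)->write 0,move R,goto A. Now: state=A, head=0, tape[-2..1]=0010 (head:   ^)
Step 3: in state A at pos 0, read 1 -> (A,1)->write 1,move R,goto A. Now: state=A, head=1, tape[-2..2]=00100 (head:    ^)
Step 4: in state A at pos 1, read 0 -> (A,0)->write 1,move L,goto B. Now: state=B, head=0, tape[-2..2]=00110 (head:   ^)
Step 5: in state B at pos 0, read 1 -> (B,1)->write 1,move L,goto C. Now: state=C, head=-1, tape[-2..2]=00110 (head:  ^)
Step 6: in state C at pos -1, read 0 -> (C,0)->write 0,move R,goto A. Now: state=A, head=0, tape[-2..2]=00110 (head:   ^)
Step 7: in state A at pos 0, read 1 -> (A,1)->write 1,move R,goto A. Now: state=A, head=1, tape[-2..2]=00110 (head:    ^)
Step 8: in state A at pos 1, read 1 -> (A,1)->write 1,move R,goto A. Now: state=A, head=2, tape[-2..3]=001100 (head:     ^)
After 8 step(s): state = A (not H) -> not halted within 8 -> no

Answer: no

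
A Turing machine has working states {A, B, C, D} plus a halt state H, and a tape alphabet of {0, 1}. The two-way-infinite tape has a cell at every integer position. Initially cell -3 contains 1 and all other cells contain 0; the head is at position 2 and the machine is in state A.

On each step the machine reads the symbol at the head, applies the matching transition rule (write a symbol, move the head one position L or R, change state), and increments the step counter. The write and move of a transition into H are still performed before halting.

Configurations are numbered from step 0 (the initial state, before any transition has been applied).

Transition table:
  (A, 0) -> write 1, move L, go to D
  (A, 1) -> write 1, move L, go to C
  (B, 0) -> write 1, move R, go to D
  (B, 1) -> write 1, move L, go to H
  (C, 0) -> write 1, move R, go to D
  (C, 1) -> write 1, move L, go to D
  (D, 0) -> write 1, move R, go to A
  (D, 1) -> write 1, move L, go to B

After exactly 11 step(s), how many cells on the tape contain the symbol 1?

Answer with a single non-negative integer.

Step 1: in state A at pos 2, read 0 -> (A,0)->write 1,move L,goto D. Now: state=D, head=1, tape[-4..3]=01000010 (head:      ^)
Step 2: in state D at pos 1, read 0 -> (D,0)->write 1,move R,goto A. Now: state=A, head=2, tape[-4..3]=01000110 (head:       ^)
Step 3: in state A at pos 2, read 1 -> (A,1)->write 1,move L,goto C. Now: state=C, head=1, tape[-4..3]=01000110 (head:      ^)
Step 4: in state C at pos 1, read 1 -> (C,1)->write 1,move L,goto D. Now: state=D, head=0, tape[-4..3]=01000110 (head:     ^)
Step 5: in state D at pos 0, read 0 -> (D,0)->write 1,move R,goto A. Now: state=A, head=1, tape[-4..3]=01001110 (head:      ^)
Step 6: in state A at pos 1, read 1 -> (A,1)->write 1,move L,goto C. Now: state=C, head=0, tape[-4..3]=01001110 (head:     ^)
Step 7: in state C at pos 0, read 1 -> (C,1)->write 1,move L,goto D. Now: state=D, head=-1, tape[-4..3]=01001110 (head:    ^)
Step 8: in state D at pos -1, read 0 -> (D,0)->write 1,move R,goto A. Now: state=A, head=0, tape[-4..3]=01011110 (head:     ^)
Step 9: in state A at pos 0, read 1 -> (A,1)->write 1,move L,goto C. Now: state=C, head=-1, tape[-4..3]=01011110 (head:    ^)
Step 10: in state C at pos -1, read 1 -> (C,1)->write 1,move L,goto D. Now: state=D, head=-2, tape[-4..3]=01011110 (head:   ^)
Step 11: in state D at pos -2, read 0 -> (D,0)->write 1,move R,goto A. Now: state=A, head=-1, tape[-4..3]=01111110 (head:    ^)
Cells containing 1 after step 11: {-3, -2, -1, 0, 1, 2} -> 6 cell(s)

Answer: 6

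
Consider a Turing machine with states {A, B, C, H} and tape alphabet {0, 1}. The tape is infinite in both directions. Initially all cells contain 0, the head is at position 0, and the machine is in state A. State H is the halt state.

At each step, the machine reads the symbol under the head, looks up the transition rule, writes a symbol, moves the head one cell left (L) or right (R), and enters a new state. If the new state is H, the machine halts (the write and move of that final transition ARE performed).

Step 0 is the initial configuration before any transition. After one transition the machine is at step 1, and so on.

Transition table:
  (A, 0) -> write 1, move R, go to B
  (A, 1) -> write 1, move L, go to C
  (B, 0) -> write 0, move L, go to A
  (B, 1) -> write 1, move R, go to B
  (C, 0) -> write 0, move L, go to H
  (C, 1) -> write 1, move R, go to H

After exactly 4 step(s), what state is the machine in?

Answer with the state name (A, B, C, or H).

Answer: H

Derivation:
Step 1: in state A at pos 0, read 0 -> (A,0)->write 1,move R,goto B. Now: state=B, head=1, tape[-1..2]=0100 (head:   ^)
Step 2: in state B at pos 1, read 0 -> (B,0)->write 0,move L,goto A. Now: state=A, head=0, tape[-1..2]=0100 (head:  ^)
Step 3: in state A at pos 0, read 1 -> (A,1)->write 1,move L,goto C. Now: state=C, head=-1, tape[-2..2]=00100 (head:  ^)
Step 4: in state C at pos -1, read 0 -> (C,0)->write 0,move L,goto H. Now: state=H, head=-2, tape[-3..2]=000100 (head:  ^)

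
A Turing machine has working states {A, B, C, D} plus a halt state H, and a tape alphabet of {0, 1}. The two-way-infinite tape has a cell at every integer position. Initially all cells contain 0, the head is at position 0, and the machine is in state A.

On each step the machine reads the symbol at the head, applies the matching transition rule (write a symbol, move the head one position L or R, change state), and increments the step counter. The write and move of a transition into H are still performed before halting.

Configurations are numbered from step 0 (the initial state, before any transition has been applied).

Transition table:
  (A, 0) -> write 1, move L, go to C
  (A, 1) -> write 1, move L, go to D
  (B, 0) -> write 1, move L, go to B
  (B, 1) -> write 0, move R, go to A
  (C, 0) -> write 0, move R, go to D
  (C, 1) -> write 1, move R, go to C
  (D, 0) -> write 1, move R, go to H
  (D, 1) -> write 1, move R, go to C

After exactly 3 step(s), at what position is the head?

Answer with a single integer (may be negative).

Answer: 1

Derivation:
Step 1: in state A at pos 0, read 0 -> (A,0)->write 1,move L,goto C. Now: state=C, head=-1, tape[-2..1]=0010 (head:  ^)
Step 2: in state C at pos -1, read 0 -> (C,0)->write 0,move R,goto D. Now: state=D, head=0, tape[-2..1]=0010 (head:   ^)
Step 3: in state D at pos 0, read 1 -> (D,1)->write 1,move R,goto C. Now: state=C, head=1, tape[-2..2]=00100 (head:    ^)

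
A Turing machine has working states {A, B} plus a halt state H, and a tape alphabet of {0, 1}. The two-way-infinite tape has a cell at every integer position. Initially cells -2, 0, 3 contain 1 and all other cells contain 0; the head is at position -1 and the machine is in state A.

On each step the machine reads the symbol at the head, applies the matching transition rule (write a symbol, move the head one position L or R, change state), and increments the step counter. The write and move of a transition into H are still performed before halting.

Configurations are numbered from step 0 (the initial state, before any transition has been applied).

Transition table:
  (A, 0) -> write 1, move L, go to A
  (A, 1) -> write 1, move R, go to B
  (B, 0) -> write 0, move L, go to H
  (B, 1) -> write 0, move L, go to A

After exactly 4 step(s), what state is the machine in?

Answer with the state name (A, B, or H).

Step 1: in state A at pos -1, read 0 -> (A,0)->write 1,move L,goto A. Now: state=A, head=-2, tape[-3..4]=01110010 (head:  ^)
Step 2: in state A at pos -2, read 1 -> (A,1)->write 1,move R,goto B. Now: state=B, head=-1, tape[-3..4]=01110010 (head:   ^)
Step 3: in state B at pos -1, read 1 -> (B,1)->write 0,move L,goto A. Now: state=A, head=-2, tape[-3..4]=01010010 (head:  ^)
Step 4: in state A at pos -2, read 1 -> (A,1)->write 1,move R,goto B. Now: state=B, head=-1, tape[-3..4]=01010010 (head:   ^)

Answer: B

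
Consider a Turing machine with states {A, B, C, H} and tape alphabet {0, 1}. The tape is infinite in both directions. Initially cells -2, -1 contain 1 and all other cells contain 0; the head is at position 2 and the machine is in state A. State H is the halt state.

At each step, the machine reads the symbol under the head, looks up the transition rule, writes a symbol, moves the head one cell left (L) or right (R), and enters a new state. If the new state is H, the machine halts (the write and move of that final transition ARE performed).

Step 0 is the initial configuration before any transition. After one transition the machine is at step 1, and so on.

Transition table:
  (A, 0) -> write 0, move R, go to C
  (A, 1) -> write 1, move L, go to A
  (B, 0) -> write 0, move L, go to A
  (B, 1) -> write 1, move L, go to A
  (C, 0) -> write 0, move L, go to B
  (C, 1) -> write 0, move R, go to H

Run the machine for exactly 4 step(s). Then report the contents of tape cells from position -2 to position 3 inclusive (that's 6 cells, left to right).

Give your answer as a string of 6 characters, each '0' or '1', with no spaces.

Step 1: in state A at pos 2, read 0 -> (A,0)->write 0,move R,goto C. Now: state=C, head=3, tape[-3..4]=01100000 (head:       ^)
Step 2: in state C at pos 3, read 0 -> (C,0)->write 0,move L,goto B. Now: state=B, head=2, tape[-3..4]=01100000 (head:      ^)
Step 3: in state B at pos 2, read 0 -> (B,0)->write 0,move L,goto A. Now: state=A, head=1, tape[-3..4]=01100000 (head:     ^)
Step 4: in state A at pos 1, read 0 -> (A,0)->write 0,move R,goto C. Now: state=C, head=2, tape[-3..4]=01100000 (head:      ^)

Answer: 110000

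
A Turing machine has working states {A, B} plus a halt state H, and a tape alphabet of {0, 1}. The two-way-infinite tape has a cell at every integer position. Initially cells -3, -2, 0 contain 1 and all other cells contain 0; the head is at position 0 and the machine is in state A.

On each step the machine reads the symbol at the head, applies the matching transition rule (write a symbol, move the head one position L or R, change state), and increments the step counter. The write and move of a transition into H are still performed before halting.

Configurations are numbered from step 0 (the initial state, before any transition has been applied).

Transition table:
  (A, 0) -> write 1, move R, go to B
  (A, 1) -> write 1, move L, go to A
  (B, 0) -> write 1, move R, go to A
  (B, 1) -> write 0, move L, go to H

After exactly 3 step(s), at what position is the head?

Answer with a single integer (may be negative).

Step 1: in state A at pos 0, read 1 -> (A,1)->write 1,move L,goto A. Now: state=A, head=-1, tape[-4..1]=011010 (head:    ^)
Step 2: in state A at pos -1, read 0 -> (A,0)->write 1,move R,goto B. Now: state=B, head=0, tape[-4..1]=011110 (head:     ^)
Step 3: in state B at pos 0, read 1 -> (B,1)->write 0,move L,goto H. Now: state=H, head=-1, tape[-4..1]=011100 (head:    ^)

Answer: -1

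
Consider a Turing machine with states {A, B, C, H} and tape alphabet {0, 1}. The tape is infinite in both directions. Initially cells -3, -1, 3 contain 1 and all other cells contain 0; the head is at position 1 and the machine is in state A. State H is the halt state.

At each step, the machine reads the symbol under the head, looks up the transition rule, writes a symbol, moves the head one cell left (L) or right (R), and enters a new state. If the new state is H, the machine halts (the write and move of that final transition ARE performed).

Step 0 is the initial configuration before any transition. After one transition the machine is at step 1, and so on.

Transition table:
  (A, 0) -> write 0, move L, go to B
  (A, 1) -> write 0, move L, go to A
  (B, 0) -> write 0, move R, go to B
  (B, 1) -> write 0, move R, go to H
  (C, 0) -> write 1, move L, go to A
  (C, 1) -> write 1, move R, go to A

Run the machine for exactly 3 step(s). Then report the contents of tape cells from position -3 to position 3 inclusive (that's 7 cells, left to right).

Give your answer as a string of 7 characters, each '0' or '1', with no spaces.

Step 1: in state A at pos 1, read 0 -> (A,0)->write 0,move L,goto B. Now: state=B, head=0, tape[-4..4]=010100010 (head:     ^)
Step 2: in state B at pos 0, read 0 -> (B,0)->write 0,move R,goto B. Now: state=B, head=1, tape[-4..4]=010100010 (head:      ^)
Step 3: in state B at pos 1, read 0 -> (B,0)->write 0,move R,goto B. Now: state=B, head=2, tape[-4..4]=010100010 (head:       ^)

Answer: 1010001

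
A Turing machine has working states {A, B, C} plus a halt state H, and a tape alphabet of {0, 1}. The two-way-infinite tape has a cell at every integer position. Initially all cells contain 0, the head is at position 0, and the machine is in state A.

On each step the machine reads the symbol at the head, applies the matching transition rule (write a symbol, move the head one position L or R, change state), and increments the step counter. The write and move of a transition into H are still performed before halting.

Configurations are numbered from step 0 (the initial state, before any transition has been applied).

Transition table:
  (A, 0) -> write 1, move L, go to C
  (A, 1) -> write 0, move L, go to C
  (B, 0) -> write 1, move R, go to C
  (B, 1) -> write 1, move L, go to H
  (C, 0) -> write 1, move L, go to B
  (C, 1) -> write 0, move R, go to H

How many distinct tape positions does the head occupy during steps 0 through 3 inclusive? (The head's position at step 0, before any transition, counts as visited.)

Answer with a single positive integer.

Answer: 3

Derivation:
Step 1: in state A at pos 0, read 0 -> (A,0)->write 1,move L,goto C. Now: state=C, head=-1, tape[-2..1]=0010 (head:  ^)
Step 2: in state C at pos -1, read 0 -> (C,0)->write 1,move L,goto B. Now: state=B, head=-2, tape[-3..1]=00110 (head:  ^)
Step 3: in state B at pos -2, read 0 -> (B,0)->write 1,move R,goto C. Now: state=C, head=-1, tape[-3..1]=01110 (head:   ^)
Head positions at steps 0..3: starting at 0, distinct positions visited = {-2, -1, 0} -> 3 position(s)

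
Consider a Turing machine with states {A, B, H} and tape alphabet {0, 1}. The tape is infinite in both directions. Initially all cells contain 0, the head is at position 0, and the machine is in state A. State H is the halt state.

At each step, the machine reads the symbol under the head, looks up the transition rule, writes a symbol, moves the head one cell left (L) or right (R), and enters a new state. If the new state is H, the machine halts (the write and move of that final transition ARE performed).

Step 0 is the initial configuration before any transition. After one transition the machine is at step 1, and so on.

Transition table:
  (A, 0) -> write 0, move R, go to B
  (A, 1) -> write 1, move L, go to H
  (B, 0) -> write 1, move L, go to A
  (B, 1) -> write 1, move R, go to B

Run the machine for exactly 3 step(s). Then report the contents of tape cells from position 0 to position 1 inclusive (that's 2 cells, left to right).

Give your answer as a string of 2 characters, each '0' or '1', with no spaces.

Step 1: in state A at pos 0, read 0 -> (A,0)->write 0,move R,goto B. Now: state=B, head=1, tape[-1..2]=0000 (head:   ^)
Step 2: in state B at pos 1, read 0 -> (B,0)->write 1,move L,goto A. Now: state=A, head=0, tape[-1..2]=0010 (head:  ^)
Step 3: in state A at pos 0, read 0 -> (A,0)->write 0,move R,goto B. Now: state=B, head=1, tape[-1..2]=0010 (head:   ^)

Answer: 01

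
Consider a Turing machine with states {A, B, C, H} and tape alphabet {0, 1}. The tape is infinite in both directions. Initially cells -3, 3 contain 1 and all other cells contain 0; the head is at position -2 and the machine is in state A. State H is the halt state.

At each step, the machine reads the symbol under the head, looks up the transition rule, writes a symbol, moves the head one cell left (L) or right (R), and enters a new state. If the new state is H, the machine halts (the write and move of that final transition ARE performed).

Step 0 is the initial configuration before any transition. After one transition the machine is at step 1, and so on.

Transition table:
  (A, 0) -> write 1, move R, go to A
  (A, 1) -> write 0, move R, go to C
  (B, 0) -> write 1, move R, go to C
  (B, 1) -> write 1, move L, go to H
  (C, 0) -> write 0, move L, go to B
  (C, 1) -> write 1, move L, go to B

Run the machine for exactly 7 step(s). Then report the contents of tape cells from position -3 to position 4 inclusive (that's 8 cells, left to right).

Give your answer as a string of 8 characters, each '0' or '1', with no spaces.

Step 1: in state A at pos -2, read 0 -> (A,0)->write 1,move R,goto A. Now: state=A, head=-1, tape[-4..4]=011000010 (head:    ^)
Step 2: in state A at pos -1, read 0 -> (A,0)->write 1,move R,goto A. Now: state=A, head=0, tape[-4..4]=011100010 (head:     ^)
Step 3: in state A at pos 0, read 0 -> (A,0)->write 1,move R,goto A. Now: state=A, head=1, tape[-4..4]=011110010 (head:      ^)
Step 4: in state A at pos 1, read 0 -> (A,0)->write 1,move R,goto A. Now: state=A, head=2, tape[-4..4]=011111010 (head:       ^)
Step 5: in state A at pos 2, read 0 -> (A,0)->write 1,move R,goto A. Now: state=A, head=3, tape[-4..4]=011111110 (head:        ^)
Step 6: in state A at pos 3, read 1 -> (A,1)->write 0,move R,goto C. Now: state=C, head=4, tape[-4..5]=0111111000 (head:         ^)
Step 7: in state C at pos 4, read 0 -> (C,0)->write 0,move L,goto B. Now: state=B, head=3, tape[-4..5]=0111111000 (head:        ^)

Answer: 11111100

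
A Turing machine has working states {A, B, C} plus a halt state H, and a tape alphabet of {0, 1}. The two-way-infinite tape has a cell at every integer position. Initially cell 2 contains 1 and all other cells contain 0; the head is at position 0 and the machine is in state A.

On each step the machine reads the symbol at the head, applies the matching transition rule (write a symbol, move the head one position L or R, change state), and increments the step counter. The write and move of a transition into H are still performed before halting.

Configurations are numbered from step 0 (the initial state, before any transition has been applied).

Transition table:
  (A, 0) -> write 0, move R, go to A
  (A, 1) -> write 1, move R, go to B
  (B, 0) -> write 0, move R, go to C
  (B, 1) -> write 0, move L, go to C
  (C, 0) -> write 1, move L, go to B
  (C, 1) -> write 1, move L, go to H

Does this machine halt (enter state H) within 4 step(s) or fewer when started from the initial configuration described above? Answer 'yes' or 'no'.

Answer: no

Derivation:
Step 1: in state A at pos 0, read 0 -> (A,0)->write 0,move R,goto A. Now: state=A, head=1, tape[-1..3]=00010 (head:   ^)
Step 2: in state A at pos 1, read 0 -> (A,0)->write 0,move R,goto A. Now: state=A, head=2, tape[-1..3]=00010 (head:    ^)
Step 3: in state A at pos 2, read 1 -> (A,1)->write 1,move R,goto B. Now: state=B, head=3, tape[-1..4]=000100 (head:     ^)
Step 4: in state B at pos 3, read 0 -> (B,0)->write 0,move R,goto C. Now: state=C, head=4, tape[-1..5]=0001000 (head:      ^)
After 4 step(s): state = C (not H) -> not halted within 4 -> no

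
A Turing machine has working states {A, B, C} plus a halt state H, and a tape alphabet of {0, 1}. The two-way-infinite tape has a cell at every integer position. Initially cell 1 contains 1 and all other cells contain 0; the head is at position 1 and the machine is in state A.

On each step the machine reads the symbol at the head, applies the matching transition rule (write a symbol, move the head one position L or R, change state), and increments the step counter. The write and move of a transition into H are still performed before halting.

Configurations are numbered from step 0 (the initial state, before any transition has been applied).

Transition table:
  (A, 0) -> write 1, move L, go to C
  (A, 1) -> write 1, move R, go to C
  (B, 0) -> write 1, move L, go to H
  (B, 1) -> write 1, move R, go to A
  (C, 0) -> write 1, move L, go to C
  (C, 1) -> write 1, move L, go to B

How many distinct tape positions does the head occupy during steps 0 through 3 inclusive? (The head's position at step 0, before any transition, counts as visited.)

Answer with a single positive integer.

Step 1: in state A at pos 1, read 1 -> (A,1)->write 1,move R,goto C. Now: state=C, head=2, tape[0..3]=0100 (head:   ^)
Step 2: in state C at pos 2, read 0 -> (C,0)->write 1,move L,goto C. Now: state=C, head=1, tape[0..3]=0110 (head:  ^)
Step 3: in state C at pos 1, read 1 -> (C,1)->write 1,move L,goto B. Now: state=B, head=0, tape[-1..3]=00110 (head:  ^)
Head positions at steps 0..3: starting at 1, distinct positions visited = {0, 1, 2} -> 3 position(s)

Answer: 3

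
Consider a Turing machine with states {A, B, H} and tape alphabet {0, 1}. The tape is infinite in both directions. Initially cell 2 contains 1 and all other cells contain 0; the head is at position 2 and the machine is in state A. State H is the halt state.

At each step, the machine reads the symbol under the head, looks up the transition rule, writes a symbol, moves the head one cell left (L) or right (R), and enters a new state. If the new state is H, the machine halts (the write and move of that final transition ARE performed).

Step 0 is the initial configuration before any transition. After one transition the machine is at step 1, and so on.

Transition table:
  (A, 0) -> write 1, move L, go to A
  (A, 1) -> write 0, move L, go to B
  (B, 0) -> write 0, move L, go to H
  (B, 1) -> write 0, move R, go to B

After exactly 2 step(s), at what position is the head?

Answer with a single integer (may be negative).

Step 1: in state A at pos 2, read 1 -> (A,1)->write 0,move L,goto B. Now: state=B, head=1, tape[0..3]=0000 (head:  ^)
Step 2: in state B at pos 1, read 0 -> (B,0)->write 0,move L,goto H. Now: state=H, head=0, tape[-1..3]=00000 (head:  ^)

Answer: 0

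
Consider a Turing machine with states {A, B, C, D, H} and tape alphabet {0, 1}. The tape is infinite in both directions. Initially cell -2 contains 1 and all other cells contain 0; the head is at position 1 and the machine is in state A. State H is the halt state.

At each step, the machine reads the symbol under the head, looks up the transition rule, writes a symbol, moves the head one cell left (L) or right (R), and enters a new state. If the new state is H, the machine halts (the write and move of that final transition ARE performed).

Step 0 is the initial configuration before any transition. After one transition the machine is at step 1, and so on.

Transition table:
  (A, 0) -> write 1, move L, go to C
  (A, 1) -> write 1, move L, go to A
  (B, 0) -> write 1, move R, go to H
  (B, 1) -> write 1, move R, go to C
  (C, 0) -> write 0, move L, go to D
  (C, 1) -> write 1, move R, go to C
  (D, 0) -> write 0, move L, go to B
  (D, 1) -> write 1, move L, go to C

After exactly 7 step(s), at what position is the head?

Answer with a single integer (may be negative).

Answer: -4

Derivation:
Step 1: in state A at pos 1, read 0 -> (A,0)->write 1,move L,goto C. Now: state=C, head=0, tape[-3..2]=010010 (head:    ^)
Step 2: in state C at pos 0, read 0 -> (C,0)->write 0,move L,goto D. Now: state=D, head=-1, tape[-3..2]=010010 (head:   ^)
Step 3: in state D at pos -1, read 0 -> (D,0)->write 0,move L,goto B. Now: state=B, head=-2, tape[-3..2]=010010 (head:  ^)
Step 4: in state B at pos -2, read 1 -> (B,1)->write 1,move R,goto C. Now: state=C, head=-1, tape[-3..2]=010010 (head:   ^)
Step 5: in state C at pos -1, read 0 -> (C,0)->write 0,move L,goto D. Now: state=D, head=-2, tape[-3..2]=010010 (head:  ^)
Step 6: in state D at pos -2, read 1 -> (D,1)->write 1,move L,goto C. Now: state=C, head=-3, tape[-4..2]=0010010 (head:  ^)
Step 7: in state C at pos -3, read 0 -> (C,0)->write 0,move L,goto D. Now: state=D, head=-4, tape[-5..2]=00010010 (head:  ^)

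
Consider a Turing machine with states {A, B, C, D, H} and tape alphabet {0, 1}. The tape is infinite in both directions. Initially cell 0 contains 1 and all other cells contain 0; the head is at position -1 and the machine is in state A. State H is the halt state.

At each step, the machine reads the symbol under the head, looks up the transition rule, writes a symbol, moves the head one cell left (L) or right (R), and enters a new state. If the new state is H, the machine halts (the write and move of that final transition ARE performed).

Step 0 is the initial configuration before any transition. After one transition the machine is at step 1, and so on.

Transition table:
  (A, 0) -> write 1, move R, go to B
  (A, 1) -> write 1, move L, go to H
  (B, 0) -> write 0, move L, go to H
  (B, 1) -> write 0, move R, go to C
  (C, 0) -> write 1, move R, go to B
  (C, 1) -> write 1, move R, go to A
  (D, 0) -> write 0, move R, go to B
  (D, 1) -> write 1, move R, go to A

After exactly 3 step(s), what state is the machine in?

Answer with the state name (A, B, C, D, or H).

Answer: B

Derivation:
Step 1: in state A at pos -1, read 0 -> (A,0)->write 1,move R,goto B. Now: state=B, head=0, tape[-2..1]=0110 (head:   ^)
Step 2: in state B at pos 0, read 1 -> (B,1)->write 0,move R,goto C. Now: state=C, head=1, tape[-2..2]=01000 (head:    ^)
Step 3: in state C at pos 1, read 0 -> (C,0)->write 1,move R,goto B. Now: state=B, head=2, tape[-2..3]=010100 (head:     ^)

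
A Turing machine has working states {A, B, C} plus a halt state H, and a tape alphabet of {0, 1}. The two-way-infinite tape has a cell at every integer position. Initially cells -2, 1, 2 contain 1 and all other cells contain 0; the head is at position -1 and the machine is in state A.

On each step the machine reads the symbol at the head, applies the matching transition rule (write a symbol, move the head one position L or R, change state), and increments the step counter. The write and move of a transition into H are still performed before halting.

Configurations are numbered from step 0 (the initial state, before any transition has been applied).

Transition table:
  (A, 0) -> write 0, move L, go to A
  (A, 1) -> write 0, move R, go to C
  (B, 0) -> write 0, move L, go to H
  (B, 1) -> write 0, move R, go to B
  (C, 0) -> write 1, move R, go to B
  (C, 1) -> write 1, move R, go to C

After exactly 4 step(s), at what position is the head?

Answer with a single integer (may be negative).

Step 1: in state A at pos -1, read 0 -> (A,0)->write 0,move L,goto A. Now: state=A, head=-2, tape[-3..3]=0100110 (head:  ^)
Step 2: in state A at pos -2, read 1 -> (A,1)->write 0,move R,goto C. Now: state=C, head=-1, tape[-3..3]=0000110 (head:   ^)
Step 3: in state C at pos -1, read 0 -> (C,0)->write 1,move R,goto B. Now: state=B, head=0, tape[-3..3]=0010110 (head:    ^)
Step 4: in state B at pos 0, read 0 -> (B,0)->write 0,move L,goto H. Now: state=H, head=-1, tape[-3..3]=0010110 (head:   ^)

Answer: -1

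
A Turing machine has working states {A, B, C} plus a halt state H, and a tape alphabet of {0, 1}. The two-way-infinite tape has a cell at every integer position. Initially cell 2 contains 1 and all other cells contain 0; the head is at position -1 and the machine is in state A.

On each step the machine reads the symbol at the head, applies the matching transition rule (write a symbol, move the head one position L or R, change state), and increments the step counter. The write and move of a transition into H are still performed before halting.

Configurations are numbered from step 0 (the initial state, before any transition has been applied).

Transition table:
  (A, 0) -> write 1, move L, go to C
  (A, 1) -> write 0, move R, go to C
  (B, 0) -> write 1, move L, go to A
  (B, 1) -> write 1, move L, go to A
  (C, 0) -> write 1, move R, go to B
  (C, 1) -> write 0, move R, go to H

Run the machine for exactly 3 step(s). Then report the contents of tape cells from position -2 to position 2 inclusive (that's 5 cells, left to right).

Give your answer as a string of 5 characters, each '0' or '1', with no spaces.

Answer: 11001

Derivation:
Step 1: in state A at pos -1, read 0 -> (A,0)->write 1,move L,goto C. Now: state=C, head=-2, tape[-3..3]=0010010 (head:  ^)
Step 2: in state C at pos -2, read 0 -> (C,0)->write 1,move R,goto B. Now: state=B, head=-1, tape[-3..3]=0110010 (head:   ^)
Step 3: in state B at pos -1, read 1 -> (B,1)->write 1,move L,goto A. Now: state=A, head=-2, tape[-3..3]=0110010 (head:  ^)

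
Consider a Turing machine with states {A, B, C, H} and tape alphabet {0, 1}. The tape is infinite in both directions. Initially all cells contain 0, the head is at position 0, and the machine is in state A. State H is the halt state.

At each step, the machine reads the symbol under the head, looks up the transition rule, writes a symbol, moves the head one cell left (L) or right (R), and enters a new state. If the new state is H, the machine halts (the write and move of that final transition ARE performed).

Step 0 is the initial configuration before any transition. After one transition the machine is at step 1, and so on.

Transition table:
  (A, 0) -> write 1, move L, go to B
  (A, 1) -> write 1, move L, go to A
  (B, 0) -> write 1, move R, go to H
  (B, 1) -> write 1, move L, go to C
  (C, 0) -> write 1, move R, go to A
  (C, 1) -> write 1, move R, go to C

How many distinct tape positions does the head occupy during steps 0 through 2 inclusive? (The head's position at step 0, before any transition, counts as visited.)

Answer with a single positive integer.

Step 1: in state A at pos 0, read 0 -> (A,0)->write 1,move L,goto B. Now: state=B, head=-1, tape[-2..1]=0010 (head:  ^)
Step 2: in state B at pos -1, read 0 -> (B,0)->write 1,move R,goto H. Now: state=H, head=0, tape[-2..1]=0110 (head:   ^)
Head positions at steps 0..2: starting at 0, distinct positions visited = {-1, 0} -> 2 position(s)

Answer: 2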